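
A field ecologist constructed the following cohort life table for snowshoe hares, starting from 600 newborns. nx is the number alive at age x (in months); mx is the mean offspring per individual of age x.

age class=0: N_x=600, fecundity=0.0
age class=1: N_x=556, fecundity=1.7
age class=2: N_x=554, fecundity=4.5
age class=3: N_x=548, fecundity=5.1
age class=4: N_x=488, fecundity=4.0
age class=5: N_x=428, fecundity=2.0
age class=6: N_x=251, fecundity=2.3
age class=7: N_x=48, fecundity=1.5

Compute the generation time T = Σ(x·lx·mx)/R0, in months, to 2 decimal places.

lx = nx/n0 = nx/600: 1, 0.92667…, 0.92333…, 0.91333…, 0.81333…, 0.71333…, 0.41833…, 0.08
lx·mx: 0, 1.575333…, 4.155…, 4.658…, 3.253333…, 1.426667…, 0.962167…, 0.12 → R0 = 16.1505…
x·lx·mx: 0, 1.575333…, 8.31…, 13.974…, 13.013333…, 7.133333…, 5.773…, 0.84 → Σ = 50.619…
T = 50.619… / 16.1505… = 3.134206… → 3.13

3.13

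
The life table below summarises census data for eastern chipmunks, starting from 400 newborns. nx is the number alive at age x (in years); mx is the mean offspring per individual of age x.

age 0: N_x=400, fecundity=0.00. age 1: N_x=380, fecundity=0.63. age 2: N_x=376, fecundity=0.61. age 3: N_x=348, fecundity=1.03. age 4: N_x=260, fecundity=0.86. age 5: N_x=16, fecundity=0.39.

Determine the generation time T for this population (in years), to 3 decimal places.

2.553

lx = nx/n0 = nx/400: 1, 0.95, 0.94, 0.87, 0.65, 0.04
lx·mx: 0, 0.5985, 0.5734, 0.8961, 0.559, 0.0156 → R0 = 2.6426
x·lx·mx: 0, 0.5985, 1.1468, 2.6883, 2.236, 0.078 → Σ = 6.7476
T = 6.7476 / 2.6426 = 2.553394… → 2.553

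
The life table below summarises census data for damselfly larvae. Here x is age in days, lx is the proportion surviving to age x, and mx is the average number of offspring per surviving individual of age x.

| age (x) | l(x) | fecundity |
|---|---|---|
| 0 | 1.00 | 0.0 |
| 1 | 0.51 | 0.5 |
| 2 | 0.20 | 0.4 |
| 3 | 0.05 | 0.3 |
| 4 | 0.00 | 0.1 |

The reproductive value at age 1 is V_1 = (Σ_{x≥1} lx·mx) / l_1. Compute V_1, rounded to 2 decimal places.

lx·mx for x ≥ 1: 0.255, 0.08, 0.015, 0 → sum = 0.35
V_1 = 0.35 / l_1 = 0.35 / 0.51 = 0.686275… → 0.69

0.69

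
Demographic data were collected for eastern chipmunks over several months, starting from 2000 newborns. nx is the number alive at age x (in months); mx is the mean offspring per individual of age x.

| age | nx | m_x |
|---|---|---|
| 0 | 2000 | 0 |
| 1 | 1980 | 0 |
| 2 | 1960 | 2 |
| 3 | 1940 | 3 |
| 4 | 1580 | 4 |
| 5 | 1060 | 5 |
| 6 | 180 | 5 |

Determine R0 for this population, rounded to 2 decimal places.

lx = nx/n0 = nx/2000: 1, 0.99, 0.98, 0.97, 0.79, 0.53, 0.09
lx·mx by age: 0, 0, 1.96, 2.91, 3.16, 2.65, 0.45
R0 = Σ lx·mx = 11.13 → 11.13

11.13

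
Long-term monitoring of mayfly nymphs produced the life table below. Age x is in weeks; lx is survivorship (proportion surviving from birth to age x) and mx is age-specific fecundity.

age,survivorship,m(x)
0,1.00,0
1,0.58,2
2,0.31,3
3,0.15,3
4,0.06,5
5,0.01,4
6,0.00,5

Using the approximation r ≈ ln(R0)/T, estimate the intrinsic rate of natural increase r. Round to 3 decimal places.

R0 = Σ lx·mx = 0 + 1.16 + 0.93 + 0.45 + 0.3 + 0.04 + 0 = 2.88
Σ x·lx·mx = 5.77; T = 5.77/2.88 = 2.00347…
r ≈ ln(R0)/T = ln(2.88)/2.00347… = 0.52798… → 0.528

0.528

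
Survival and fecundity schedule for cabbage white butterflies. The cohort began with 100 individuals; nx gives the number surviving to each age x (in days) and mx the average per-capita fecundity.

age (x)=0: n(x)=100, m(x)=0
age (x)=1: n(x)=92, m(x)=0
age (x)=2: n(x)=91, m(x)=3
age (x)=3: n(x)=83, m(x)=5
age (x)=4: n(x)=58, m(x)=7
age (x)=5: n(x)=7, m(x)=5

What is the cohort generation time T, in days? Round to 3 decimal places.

lx = nx/n0 = nx/100: 1, 0.92, 0.91, 0.83, 0.58, 0.07
lx·mx: 0, 0, 2.73, 4.15, 4.06, 0.35 → R0 = 11.29
x·lx·mx: 0, 0, 5.46, 12.45, 16.24, 1.75 → Σ = 35.9
T = 35.9 / 11.29 = 3.179805… → 3.180

3.180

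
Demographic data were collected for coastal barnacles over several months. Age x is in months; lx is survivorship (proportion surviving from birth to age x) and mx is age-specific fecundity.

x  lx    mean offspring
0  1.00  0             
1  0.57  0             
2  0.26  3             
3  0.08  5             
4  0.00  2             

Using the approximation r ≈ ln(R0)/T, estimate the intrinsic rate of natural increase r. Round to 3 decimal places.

0.071

R0 = Σ lx·mx = 0 + 0 + 0.78 + 0.4 + 0 = 1.18
Σ x·lx·mx = 2.76; T = 2.76/1.18 = 2.33898…
r ≈ ln(R0)/T = ln(1.18)/2.33898… = 0.07076… → 0.071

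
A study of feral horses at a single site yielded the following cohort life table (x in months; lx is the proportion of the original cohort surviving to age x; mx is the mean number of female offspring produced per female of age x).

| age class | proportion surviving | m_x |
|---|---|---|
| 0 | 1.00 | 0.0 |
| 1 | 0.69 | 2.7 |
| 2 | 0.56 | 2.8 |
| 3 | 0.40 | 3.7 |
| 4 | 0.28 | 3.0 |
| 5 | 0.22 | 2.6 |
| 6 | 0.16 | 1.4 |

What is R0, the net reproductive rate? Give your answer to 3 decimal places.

lx·mx by age: 0, 1.863, 1.568, 1.48, 0.84, 0.572, 0.224
R0 = Σ lx·mx = 6.547 → 6.547

6.547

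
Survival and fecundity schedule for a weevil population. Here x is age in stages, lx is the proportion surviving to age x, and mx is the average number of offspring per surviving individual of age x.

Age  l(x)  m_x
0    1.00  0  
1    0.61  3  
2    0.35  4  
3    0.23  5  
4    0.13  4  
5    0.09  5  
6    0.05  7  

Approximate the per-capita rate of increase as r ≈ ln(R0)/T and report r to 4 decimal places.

R0 = Σ lx·mx = 0 + 1.83 + 1.4 + 1.15 + 0.52 + 0.45 + 0.35 = 5.7
Σ x·lx·mx = 14.51; T = 14.51/5.7 = 2.54561…
r ≈ ln(R0)/T = ln(5.7)/2.54561… = 0.683712… → 0.6837

0.6837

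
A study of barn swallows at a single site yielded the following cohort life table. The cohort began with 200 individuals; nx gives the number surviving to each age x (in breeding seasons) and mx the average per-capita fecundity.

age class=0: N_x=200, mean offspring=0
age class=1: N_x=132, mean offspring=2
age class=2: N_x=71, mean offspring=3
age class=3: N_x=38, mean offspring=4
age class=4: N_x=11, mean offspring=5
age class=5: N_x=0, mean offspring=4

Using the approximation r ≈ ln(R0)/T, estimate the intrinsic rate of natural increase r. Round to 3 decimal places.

lx = nx/n0 = nx/200: 1, 0.66, 0.355, 0.19, 0.055, 0
R0 = Σ lx·mx = 0 + 1.32 + 1.065 + 0.76 + 0.275 + 0 = 3.42
Σ x·lx·mx = 6.83; T = 6.83/3.42 = 1.99708…
r ≈ ln(R0)/T = ln(3.42)/1.99708… = 0.61572… → 0.616

0.616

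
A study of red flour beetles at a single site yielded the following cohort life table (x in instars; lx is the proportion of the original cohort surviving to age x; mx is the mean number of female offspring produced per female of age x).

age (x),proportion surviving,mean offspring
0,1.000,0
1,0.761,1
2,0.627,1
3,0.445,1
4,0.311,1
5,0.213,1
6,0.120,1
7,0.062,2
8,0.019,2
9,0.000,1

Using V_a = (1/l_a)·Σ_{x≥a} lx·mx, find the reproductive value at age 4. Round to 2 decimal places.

lx·mx for x ≥ 4: 0.311, 0.213, 0.12, 0.124, 0.038, 0 → sum = 0.806
V_4 = 0.806 / l_4 = 0.806 / 0.311 = 2.59164… → 2.59

2.59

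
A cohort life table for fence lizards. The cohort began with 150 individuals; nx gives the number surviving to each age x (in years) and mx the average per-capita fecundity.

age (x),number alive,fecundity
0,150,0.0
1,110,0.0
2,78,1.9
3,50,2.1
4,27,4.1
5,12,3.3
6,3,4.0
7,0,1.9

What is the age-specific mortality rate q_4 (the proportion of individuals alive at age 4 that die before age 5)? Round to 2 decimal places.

lx = nx/n0 = nx/150: 1, 0.73333…, 0.52, 0.33333…, 0.18, 0.08, 0.02, 0
q_4 = (l_4 − l_5) / l_4 = (0.18 − 0.08) / 0.18
     = 0.1 / 0.18 = 0.555556… → 0.56

0.56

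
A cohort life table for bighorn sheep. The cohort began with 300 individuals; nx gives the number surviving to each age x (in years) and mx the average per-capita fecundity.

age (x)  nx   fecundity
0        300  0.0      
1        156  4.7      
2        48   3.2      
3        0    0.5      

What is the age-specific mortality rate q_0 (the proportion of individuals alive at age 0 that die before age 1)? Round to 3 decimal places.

0.480

lx = nx/n0 = nx/300: 1, 0.52, 0.16, 0
q_0 = (l_0 − l_1) / l_0 = (1 − 0.52) / 1
     = 0.48 / 1 = 0.48 → 0.480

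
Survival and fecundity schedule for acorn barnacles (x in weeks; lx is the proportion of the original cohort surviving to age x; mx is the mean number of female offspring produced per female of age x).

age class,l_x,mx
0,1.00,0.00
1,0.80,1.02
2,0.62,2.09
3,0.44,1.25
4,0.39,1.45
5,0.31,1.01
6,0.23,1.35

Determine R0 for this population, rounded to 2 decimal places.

3.85

lx·mx by age: 0, 0.816, 1.2958, 0.55, 0.5655, 0.3131, 0.3105
R0 = Σ lx·mx = 3.8509 → 3.85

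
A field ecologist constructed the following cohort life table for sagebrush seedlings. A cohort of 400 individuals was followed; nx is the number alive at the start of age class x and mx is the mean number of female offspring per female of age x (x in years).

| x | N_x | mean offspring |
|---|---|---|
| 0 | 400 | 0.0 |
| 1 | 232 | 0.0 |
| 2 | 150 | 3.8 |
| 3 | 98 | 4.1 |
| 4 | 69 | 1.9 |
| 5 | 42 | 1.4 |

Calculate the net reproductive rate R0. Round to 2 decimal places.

2.90

lx = nx/n0 = nx/400: 1, 0.58, 0.375, 0.245, 0.1725, 0.105
lx·mx by age: 0, 0, 1.425, 1.0045, 0.32775, 0.147
R0 = Σ lx·mx = 2.90425 → 2.90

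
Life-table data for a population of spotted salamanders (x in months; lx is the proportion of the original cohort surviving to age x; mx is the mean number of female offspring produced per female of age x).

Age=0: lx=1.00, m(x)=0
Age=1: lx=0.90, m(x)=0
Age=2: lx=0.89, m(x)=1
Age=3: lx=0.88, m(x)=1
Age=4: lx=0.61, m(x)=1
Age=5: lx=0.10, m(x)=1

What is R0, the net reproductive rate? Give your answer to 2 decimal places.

2.48

lx·mx by age: 0, 0, 0.89, 0.88, 0.61, 0.1
R0 = Σ lx·mx = 2.48 → 2.48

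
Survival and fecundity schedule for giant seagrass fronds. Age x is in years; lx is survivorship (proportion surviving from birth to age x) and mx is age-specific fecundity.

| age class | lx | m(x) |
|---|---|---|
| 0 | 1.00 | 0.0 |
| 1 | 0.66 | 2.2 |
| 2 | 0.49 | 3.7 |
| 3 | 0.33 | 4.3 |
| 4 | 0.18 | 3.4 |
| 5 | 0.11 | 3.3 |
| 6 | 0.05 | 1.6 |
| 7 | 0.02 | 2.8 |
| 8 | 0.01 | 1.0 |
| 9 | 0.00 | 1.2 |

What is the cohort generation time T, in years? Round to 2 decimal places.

lx·mx: 0, 1.452, 1.813, 1.419, 0.612, 0.363, 0.08, 0.056, 0.01, 0 → R0 = 5.805
x·lx·mx: 0, 1.452, 3.626, 4.257, 2.448, 1.815, 0.48, 0.392, 0.08, 0 → Σ = 14.55
T = 14.55 / 5.805 = 2.50646… → 2.51

2.51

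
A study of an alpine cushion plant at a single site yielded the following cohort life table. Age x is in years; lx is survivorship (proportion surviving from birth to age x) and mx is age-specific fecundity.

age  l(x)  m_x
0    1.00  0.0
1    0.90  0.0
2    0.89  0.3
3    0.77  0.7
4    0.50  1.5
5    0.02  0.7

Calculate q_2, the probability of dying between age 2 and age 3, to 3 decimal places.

0.135

q_2 = (l_2 − l_3) / l_2 = (0.89 − 0.77) / 0.89
     = 0.12 / 0.89 = 0.134831… → 0.135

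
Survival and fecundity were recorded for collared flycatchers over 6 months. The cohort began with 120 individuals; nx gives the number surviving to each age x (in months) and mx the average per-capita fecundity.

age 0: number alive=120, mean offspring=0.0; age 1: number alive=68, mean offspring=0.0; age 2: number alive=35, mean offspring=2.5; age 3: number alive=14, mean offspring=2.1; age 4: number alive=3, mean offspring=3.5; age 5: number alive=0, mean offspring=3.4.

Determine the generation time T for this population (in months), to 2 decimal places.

2.40

lx = nx/n0 = nx/120: 1, 0.56667…, 0.29167…, 0.11667…, 0.025, 0
lx·mx: 0, 0, 0.729167…, 0.245…, 0.0875, 0 → R0 = 1.061667…
x·lx·mx: 0, 0, 1.458333…, 0.735…, 0.35, 0 → Σ = 2.543333…
T = 2.543333… / 1.061667… = 2.395604… → 2.40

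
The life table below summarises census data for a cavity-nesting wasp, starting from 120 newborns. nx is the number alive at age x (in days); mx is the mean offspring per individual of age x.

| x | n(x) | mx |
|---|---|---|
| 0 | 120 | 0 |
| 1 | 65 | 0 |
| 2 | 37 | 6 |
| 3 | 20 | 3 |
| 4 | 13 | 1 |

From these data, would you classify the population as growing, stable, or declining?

lx = nx/n0 = nx/120: 1, 0.54167…, 0.30833…, 0.16667…, 0.10833…
R0 = Σ lx·mx = 0 + 0 + 1.85… + 0.5… + 0.108333… = 2.458333…
R0 > 1, so the population is growing.

growing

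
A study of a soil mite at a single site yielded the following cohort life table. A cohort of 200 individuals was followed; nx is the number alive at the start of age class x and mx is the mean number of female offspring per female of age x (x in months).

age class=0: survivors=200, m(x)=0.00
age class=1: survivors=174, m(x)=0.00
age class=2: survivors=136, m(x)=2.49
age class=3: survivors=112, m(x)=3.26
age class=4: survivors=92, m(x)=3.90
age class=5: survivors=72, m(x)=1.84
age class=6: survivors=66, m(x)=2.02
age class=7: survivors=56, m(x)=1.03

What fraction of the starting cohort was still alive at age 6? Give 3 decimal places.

0.330

l_6 = n_6/n_0 = 66/200 = 0.33 → 0.330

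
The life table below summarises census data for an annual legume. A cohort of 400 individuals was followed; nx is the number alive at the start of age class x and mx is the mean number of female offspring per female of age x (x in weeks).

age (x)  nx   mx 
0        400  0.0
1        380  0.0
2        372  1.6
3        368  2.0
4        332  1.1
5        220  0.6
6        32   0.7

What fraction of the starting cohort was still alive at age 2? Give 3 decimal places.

0.930

l_2 = n_2/n_0 = 372/400 = 0.93 → 0.930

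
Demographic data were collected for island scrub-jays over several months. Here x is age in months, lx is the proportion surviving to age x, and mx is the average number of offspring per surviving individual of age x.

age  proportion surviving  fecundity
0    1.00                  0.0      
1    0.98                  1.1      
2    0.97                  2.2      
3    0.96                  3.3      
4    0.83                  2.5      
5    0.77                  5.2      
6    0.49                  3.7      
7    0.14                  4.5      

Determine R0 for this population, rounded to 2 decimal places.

14.90

lx·mx by age: 0, 1.078, 2.134, 3.168, 2.075, 4.004, 1.813, 0.63
R0 = Σ lx·mx = 14.902 → 14.90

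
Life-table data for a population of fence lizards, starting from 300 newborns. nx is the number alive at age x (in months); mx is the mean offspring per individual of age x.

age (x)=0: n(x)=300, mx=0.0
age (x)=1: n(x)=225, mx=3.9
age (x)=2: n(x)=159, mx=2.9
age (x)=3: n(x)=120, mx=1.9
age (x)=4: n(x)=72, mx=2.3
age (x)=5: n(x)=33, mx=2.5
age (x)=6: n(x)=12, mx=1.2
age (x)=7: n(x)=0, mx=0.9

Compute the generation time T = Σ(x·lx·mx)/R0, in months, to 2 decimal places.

lx = nx/n0 = nx/300: 1, 0.75, 0.53, 0.4, 0.24, 0.11, 0.04, 0
lx·mx: 0, 2.925, 1.537, 0.76, 0.552, 0.275, 0.048, 0 → R0 = 6.097
x·lx·mx: 0, 2.925, 3.074, 2.28, 2.208, 1.375, 0.288, 0 → Σ = 12.15
T = 12.15 / 6.097 = 1.992783… → 1.99

1.99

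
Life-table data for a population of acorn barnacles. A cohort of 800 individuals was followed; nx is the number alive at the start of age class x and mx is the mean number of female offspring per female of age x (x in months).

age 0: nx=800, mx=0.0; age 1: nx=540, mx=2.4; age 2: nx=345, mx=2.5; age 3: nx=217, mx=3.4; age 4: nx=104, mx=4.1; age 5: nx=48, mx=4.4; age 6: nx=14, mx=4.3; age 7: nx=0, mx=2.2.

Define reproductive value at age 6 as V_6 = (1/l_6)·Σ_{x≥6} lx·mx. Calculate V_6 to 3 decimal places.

lx = nx/n0 = nx/800: 1, 0.675, 0.43125, 0.27125, 0.13, 0.06, 0.0175, 0
lx·mx for x ≥ 6: 0.07525, 0 → sum = 0.07525
V_6 = 0.07525 / l_6 = 0.07525 / 0.0175 = 4.3 → 4.300

4.300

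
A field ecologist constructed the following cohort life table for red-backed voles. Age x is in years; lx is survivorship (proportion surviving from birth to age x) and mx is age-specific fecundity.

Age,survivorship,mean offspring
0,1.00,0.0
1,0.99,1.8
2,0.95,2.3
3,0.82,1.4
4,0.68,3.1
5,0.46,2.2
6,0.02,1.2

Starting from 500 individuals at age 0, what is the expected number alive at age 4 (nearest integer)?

Expected survivors = N0 · l_4 = 500 × 0.68 = 340 → 340

340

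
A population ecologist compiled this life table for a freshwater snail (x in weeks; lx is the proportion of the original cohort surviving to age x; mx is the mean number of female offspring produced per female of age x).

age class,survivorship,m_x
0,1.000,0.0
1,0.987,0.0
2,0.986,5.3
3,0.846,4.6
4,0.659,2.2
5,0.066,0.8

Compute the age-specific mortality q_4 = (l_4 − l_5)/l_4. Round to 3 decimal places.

q_4 = (l_4 − l_5) / l_4 = (0.659 − 0.066) / 0.659
     = 0.593 / 0.659 = 0.899848… → 0.900

0.900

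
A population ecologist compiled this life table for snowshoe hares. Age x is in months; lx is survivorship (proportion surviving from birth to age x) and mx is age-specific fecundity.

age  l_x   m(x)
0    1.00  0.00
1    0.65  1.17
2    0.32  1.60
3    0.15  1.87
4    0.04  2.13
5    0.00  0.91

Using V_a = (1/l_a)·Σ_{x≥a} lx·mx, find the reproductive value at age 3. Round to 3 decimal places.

2.438

lx·mx for x ≥ 3: 0.2805, 0.0852, 0 → sum = 0.3657
V_3 = 0.3657 / l_3 = 0.3657 / 0.15 = 2.438 → 2.438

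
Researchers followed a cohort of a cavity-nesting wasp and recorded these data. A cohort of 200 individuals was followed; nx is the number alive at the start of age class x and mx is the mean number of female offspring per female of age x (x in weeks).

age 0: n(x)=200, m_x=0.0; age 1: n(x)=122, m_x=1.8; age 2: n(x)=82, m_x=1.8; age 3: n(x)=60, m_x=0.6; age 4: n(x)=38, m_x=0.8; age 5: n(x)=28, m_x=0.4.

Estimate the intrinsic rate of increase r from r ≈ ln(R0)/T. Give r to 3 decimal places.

0.444

lx = nx/n0 = nx/200: 1, 0.61, 0.41, 0.3, 0.19, 0.14
R0 = Σ lx·mx = 0 + 1.098 + 0.738 + 0.18 + 0.152 + 0.056 = 2.224
Σ x·lx·mx = 4.002; T = 4.002/2.224 = 1.79946…
r ≈ ln(R0)/T = ln(2.224)/1.79946… = 0.44419… → 0.444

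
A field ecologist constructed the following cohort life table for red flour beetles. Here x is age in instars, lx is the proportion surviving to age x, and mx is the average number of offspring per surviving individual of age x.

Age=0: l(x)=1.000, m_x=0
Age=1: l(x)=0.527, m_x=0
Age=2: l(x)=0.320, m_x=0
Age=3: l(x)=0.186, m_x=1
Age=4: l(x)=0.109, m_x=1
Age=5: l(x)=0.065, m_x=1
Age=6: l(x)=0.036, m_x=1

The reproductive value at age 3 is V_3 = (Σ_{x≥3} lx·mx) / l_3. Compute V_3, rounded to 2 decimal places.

2.13

lx·mx for x ≥ 3: 0.186, 0.109, 0.065, 0.036 → sum = 0.396
V_3 = 0.396 / l_3 = 0.396 / 0.186 = 2.129032… → 2.13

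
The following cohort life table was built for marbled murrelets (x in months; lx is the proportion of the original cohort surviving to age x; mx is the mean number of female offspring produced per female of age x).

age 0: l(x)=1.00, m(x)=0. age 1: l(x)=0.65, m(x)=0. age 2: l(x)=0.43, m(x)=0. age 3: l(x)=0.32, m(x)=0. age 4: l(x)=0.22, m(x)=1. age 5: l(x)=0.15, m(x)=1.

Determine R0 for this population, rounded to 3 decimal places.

lx·mx by age: 0, 0, 0, 0, 0.22, 0.15
R0 = Σ lx·mx = 0.37 → 0.370

0.370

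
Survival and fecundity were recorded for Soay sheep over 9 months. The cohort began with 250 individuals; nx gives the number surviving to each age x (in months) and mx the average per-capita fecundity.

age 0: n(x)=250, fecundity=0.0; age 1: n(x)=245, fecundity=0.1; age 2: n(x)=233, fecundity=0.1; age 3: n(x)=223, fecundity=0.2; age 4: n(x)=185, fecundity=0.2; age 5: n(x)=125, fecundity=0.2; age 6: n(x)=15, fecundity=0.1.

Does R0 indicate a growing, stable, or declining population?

lx = nx/n0 = nx/250: 1, 0.98, 0.932, 0.892, 0.74, 0.5, 0.06
R0 = Σ lx·mx = 0 + 0.098 + 0.0932 + 0.1784 + 0.148 + 0.1 + 0.006 = 0.6236
R0 < 1, so the population is declining.

declining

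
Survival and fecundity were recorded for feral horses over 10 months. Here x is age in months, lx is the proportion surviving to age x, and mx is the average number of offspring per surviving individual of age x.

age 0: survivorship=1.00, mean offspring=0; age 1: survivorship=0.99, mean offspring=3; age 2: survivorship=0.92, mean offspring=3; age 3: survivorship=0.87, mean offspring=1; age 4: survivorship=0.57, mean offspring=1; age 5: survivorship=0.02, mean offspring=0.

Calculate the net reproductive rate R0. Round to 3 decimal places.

lx·mx by age: 0, 2.97, 2.76, 0.87, 0.57, 0
R0 = Σ lx·mx = 7.17 → 7.170

7.170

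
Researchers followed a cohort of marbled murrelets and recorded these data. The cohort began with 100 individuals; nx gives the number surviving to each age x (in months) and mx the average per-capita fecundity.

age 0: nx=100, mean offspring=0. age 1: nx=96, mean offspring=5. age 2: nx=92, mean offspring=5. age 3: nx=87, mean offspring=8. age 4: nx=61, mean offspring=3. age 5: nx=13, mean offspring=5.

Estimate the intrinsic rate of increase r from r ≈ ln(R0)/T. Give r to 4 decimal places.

1.2170

lx = nx/n0 = nx/100: 1, 0.96, 0.92, 0.87, 0.61, 0.13
R0 = Σ lx·mx = 0 + 4.8 + 4.6 + 6.96 + 1.83 + 0.65 = 18.84
Σ x·lx·mx = 45.45; T = 45.45/18.84 = 2.41242…
r ≈ ln(R0)/T = ln(18.84)/2.41242… = 1.217028… → 1.2170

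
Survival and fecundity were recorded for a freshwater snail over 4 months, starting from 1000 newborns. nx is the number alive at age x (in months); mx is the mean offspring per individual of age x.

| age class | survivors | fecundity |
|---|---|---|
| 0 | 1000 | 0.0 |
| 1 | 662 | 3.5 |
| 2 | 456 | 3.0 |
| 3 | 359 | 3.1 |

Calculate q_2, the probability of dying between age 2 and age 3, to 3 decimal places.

lx = nx/n0 = nx/1000: 1, 0.662, 0.456, 0.359
q_2 = (l_2 − l_3) / l_2 = (0.456 − 0.359) / 0.456
     = 0.097 / 0.456 = 0.212719… → 0.213

0.213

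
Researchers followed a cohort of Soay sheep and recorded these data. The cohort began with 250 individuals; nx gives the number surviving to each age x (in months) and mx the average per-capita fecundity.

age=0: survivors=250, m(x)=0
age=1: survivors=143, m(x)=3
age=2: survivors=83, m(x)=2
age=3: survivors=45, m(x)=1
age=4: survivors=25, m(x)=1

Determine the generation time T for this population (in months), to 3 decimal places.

1.498

lx = nx/n0 = nx/250: 1, 0.572, 0.332, 0.18, 0.1
lx·mx: 0, 1.716, 0.664, 0.18, 0.1 → R0 = 2.66
x·lx·mx: 0, 1.716, 1.328, 0.54, 0.4 → Σ = 3.984
T = 3.984 / 2.66 = 1.497744… → 1.498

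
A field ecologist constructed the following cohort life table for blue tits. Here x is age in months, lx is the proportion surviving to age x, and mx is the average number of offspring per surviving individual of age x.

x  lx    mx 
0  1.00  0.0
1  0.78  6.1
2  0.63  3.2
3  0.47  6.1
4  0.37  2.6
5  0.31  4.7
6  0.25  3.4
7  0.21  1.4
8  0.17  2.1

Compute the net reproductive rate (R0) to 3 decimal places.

lx·mx by age: 0, 4.758, 2.016, 2.867, 0.962, 1.457, 0.85, 0.294, 0.357
R0 = Σ lx·mx = 13.561 → 13.561

13.561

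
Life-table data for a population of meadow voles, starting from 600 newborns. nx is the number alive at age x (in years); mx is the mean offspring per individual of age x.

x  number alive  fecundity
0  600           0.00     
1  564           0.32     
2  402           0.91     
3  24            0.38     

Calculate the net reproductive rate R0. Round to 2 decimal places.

0.93

lx = nx/n0 = nx/600: 1, 0.94, 0.67, 0.04
lx·mx by age: 0, 0.3008, 0.6097, 0.0152
R0 = Σ lx·mx = 0.9257 → 0.93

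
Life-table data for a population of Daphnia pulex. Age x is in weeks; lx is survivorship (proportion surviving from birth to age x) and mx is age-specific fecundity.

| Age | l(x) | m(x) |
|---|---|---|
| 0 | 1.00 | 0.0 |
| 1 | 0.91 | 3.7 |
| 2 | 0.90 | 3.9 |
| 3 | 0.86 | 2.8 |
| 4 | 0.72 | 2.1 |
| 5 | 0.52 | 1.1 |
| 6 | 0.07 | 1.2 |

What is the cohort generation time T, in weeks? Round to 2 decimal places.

lx·mx: 0, 3.367, 3.51, 2.408, 1.512, 0.572, 0.084 → R0 = 11.453
x·lx·mx: 0, 3.367, 7.02, 7.224, 6.048, 2.86, 0.504 → Σ = 27.023
T = 27.023 / 11.453 = 2.359469… → 2.36

2.36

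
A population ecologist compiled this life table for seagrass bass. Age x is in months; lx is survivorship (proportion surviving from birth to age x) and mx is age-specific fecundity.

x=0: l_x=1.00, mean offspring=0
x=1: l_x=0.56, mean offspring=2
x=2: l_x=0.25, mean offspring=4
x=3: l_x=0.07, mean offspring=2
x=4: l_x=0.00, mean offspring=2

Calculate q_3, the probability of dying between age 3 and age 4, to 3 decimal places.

1.000

q_3 = (l_3 − l_4) / l_3 = (0.07 − 0) / 0.07
     = 0.07 / 0.07 = 1 → 1.000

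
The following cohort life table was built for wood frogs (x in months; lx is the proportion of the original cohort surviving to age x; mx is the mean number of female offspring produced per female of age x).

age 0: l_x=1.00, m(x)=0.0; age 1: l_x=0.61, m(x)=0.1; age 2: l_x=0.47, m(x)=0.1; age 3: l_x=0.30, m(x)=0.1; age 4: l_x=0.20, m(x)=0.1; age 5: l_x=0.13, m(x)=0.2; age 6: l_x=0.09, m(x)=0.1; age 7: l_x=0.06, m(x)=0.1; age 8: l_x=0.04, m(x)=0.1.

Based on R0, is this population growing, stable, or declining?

declining

R0 = Σ lx·mx = 0 + 0.061 + 0.047 + 0.03 + 0.02 + 0.026 + 0.009 + 0.006 + 0.004 = 0.203
R0 < 1, so the population is declining.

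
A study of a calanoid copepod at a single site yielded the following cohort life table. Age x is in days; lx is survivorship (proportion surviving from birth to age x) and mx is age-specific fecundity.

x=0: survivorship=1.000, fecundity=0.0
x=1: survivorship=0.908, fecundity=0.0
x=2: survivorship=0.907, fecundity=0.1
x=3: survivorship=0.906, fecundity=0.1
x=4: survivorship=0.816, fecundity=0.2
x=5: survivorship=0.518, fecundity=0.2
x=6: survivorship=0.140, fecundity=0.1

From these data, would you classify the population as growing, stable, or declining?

declining

R0 = Σ lx·mx = 0 + 0 + 0.0907 + 0.0906 + 0.1632 + 0.1036 + 0.014 = 0.4621
R0 < 1, so the population is declining.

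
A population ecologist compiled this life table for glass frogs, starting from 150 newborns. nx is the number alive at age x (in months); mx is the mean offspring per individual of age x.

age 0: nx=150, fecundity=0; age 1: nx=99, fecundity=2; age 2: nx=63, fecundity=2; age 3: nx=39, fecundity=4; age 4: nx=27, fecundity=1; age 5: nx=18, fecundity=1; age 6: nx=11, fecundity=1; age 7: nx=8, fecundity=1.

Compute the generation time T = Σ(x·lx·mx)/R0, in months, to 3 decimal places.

2.276

lx = nx/n0 = nx/150: 1, 0.66, 0.42, 0.26, 0.18, 0.12, 0.07333…, 0.05333…
lx·mx: 0, 1.32, 0.84, 1.04, 0.18, 0.12, 0.073333…, 0.053333… → R0 = 3.626667…
x·lx·mx: 0, 1.32, 1.68, 3.12, 0.72, 0.6, 0.44…, 0.373333… → Σ = 8.253333…
T = 8.253333… / 3.626667… = 2.275735… → 2.276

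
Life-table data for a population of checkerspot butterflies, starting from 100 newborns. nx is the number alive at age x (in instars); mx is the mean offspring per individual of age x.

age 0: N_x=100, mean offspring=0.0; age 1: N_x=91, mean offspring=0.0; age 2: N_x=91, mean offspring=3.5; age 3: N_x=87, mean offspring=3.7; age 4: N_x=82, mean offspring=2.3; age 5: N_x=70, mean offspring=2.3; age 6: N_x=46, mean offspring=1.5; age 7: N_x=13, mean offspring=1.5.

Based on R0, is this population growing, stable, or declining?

growing

lx = nx/n0 = nx/100: 1, 0.91, 0.91, 0.87, 0.82, 0.7, 0.46, 0.13
R0 = Σ lx·mx = 0 + 0 + 3.185 + 3.219 + 1.886 + 1.61 + 0.69 + 0.195 = 10.785
R0 > 1, so the population is growing.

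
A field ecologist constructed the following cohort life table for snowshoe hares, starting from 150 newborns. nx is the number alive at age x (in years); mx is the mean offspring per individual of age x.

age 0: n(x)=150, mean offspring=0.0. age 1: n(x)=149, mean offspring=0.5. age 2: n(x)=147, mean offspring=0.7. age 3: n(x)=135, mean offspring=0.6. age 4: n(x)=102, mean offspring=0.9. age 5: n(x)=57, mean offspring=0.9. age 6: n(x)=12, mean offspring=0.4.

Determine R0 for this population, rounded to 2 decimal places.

lx = nx/n0 = nx/150: 1, 0.99333…, 0.98, 0.9, 0.68, 0.38, 0.08
lx·mx by age: 0, 0.496667…, 0.686, 0.54, 0.612, 0.342, 0.032
R0 = Σ lx·mx = 2.708667… → 2.71

2.71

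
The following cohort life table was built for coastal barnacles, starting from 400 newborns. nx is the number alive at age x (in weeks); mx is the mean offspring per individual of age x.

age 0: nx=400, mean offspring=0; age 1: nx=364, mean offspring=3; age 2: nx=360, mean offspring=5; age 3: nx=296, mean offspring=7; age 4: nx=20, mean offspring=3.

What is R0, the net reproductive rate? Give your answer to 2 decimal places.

lx = nx/n0 = nx/400: 1, 0.91, 0.9, 0.74, 0.05
lx·mx by age: 0, 2.73, 4.5, 5.18, 0.15
R0 = Σ lx·mx = 12.56 → 12.56

12.56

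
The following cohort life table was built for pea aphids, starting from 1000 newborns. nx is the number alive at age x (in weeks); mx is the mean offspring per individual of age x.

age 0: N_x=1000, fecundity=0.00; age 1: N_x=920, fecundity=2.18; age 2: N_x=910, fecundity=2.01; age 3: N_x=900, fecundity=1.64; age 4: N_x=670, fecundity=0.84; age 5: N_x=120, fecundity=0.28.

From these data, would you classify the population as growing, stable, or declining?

lx = nx/n0 = nx/1000: 1, 0.92, 0.91, 0.9, 0.67, 0.12
R0 = Σ lx·mx = 0 + 2.0056 + 1.8291 + 1.476 + 0.5628 + 0.0336 = 5.9071
R0 > 1, so the population is growing.

growing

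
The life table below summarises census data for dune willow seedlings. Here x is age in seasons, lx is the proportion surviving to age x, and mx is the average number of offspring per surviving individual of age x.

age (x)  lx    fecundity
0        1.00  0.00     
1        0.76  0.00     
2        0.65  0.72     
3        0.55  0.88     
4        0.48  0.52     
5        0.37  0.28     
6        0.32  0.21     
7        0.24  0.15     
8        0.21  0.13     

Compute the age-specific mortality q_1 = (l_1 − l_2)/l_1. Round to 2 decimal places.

q_1 = (l_1 − l_2) / l_1 = (0.76 − 0.65) / 0.76
     = 0.11 / 0.76 = 0.144737… → 0.14

0.14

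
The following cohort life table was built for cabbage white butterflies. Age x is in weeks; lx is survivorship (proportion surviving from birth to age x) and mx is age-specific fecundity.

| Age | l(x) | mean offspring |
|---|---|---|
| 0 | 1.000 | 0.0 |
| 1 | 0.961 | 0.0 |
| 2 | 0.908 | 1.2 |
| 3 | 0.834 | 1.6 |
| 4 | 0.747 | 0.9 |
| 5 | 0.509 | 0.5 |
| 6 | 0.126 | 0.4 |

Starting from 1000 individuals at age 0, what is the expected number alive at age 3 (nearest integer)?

834

Expected survivors = N0 · l_3 = 1000 × 0.834 = 834 → 834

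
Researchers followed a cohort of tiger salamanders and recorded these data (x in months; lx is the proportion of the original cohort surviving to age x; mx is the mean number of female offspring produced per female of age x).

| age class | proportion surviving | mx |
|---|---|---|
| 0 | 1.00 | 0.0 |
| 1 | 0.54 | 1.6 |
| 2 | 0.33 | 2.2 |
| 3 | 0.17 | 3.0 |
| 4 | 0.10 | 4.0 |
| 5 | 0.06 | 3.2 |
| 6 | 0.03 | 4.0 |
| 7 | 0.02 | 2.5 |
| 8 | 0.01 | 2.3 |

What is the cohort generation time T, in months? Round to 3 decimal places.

2.655

lx·mx: 0, 0.864, 0.726, 0.51, 0.4, 0.192, 0.12, 0.05, 0.023 → R0 = 2.885
x·lx·mx: 0, 0.864, 1.452, 1.53, 1.6, 0.96, 0.72, 0.35, 0.184 → Σ = 7.66
T = 7.66 / 2.885 = 2.655113… → 2.655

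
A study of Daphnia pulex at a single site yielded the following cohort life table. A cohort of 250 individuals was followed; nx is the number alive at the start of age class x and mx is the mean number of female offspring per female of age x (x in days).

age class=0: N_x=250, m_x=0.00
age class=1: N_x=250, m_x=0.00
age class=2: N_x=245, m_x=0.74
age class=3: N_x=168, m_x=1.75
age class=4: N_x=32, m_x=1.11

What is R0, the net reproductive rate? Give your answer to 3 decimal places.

lx = nx/n0 = nx/250: 1, 1, 0.98, 0.672, 0.128
lx·mx by age: 0, 0, 0.7252, 1.176, 0.14208
R0 = Σ lx·mx = 2.04328 → 2.043

2.043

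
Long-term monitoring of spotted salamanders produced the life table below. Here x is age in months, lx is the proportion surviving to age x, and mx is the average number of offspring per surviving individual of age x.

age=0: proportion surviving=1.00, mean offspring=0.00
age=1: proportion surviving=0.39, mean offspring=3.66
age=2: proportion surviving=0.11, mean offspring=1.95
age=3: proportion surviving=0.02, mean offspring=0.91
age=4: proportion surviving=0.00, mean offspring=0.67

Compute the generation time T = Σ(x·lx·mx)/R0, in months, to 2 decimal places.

1.15

lx·mx: 0, 1.4274, 0.2145, 0.0182, 0 → R0 = 1.6601
x·lx·mx: 0, 1.4274, 0.429, 0.0546, 0 → Σ = 1.911
T = 1.911 / 1.6601 = 1.151135… → 1.15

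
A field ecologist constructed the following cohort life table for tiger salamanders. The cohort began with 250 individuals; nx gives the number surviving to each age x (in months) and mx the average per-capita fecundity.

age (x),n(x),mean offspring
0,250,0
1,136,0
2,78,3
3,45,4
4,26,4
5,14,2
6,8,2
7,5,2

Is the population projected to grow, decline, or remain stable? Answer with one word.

lx = nx/n0 = nx/250: 1, 0.544, 0.312, 0.18, 0.104, 0.056, 0.032, 0.02
R0 = Σ lx·mx = 0 + 0 + 0.936 + 0.72 + 0.416 + 0.112 + 0.064 + 0.04 = 2.288
R0 > 1, so the population is growing.

growing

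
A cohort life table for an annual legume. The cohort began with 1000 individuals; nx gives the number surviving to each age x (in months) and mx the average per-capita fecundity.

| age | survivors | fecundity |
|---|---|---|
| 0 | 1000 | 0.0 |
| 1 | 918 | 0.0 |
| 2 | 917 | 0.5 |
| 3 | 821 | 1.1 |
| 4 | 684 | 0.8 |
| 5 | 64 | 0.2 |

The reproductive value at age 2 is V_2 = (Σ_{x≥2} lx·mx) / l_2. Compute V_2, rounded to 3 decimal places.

2.096

lx = nx/n0 = nx/1000: 1, 0.918, 0.917, 0.821, 0.684, 0.064
lx·mx for x ≥ 2: 0.4585, 0.9031, 0.5472, 0.0128 → sum = 1.9216
V_2 = 1.9216 / l_2 = 1.9216 / 0.917 = 2.095529… → 2.096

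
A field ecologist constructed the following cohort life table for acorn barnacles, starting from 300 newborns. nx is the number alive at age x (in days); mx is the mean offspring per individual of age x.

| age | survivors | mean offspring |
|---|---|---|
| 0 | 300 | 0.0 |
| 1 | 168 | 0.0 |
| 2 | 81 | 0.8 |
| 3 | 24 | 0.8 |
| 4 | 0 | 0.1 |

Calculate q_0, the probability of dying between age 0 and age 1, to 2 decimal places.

lx = nx/n0 = nx/300: 1, 0.56, 0.27, 0.08, 0
q_0 = (l_0 − l_1) / l_0 = (1 − 0.56) / 1
     = 0.44 / 1 = 0.44 → 0.44

0.44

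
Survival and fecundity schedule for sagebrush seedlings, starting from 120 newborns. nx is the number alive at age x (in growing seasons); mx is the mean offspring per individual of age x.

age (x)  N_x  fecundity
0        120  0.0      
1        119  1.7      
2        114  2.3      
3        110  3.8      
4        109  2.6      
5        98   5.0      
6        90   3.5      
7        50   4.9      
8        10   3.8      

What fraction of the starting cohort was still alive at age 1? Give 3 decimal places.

0.992

l_1 = n_1/n_0 = 119/120 = 0.991667… → 0.992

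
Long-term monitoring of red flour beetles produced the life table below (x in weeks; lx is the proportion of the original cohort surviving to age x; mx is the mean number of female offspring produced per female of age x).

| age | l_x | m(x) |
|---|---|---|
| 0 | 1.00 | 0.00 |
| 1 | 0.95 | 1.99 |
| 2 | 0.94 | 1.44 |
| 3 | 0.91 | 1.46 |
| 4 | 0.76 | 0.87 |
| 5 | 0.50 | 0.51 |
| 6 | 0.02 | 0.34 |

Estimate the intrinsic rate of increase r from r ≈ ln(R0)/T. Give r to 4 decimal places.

R0 = Σ lx·mx = 0 + 1.8905 + 1.3536 + 1.3286 + 0.6612 + 0.255 + 0.0068 = 5.4957
Σ x·lx·mx = 12.5441; T = 12.5441/5.4957 = 2.28253…
r ≈ ln(R0)/T = ln(5.4957)/2.28253… = 0.746525… → 0.7465

0.7465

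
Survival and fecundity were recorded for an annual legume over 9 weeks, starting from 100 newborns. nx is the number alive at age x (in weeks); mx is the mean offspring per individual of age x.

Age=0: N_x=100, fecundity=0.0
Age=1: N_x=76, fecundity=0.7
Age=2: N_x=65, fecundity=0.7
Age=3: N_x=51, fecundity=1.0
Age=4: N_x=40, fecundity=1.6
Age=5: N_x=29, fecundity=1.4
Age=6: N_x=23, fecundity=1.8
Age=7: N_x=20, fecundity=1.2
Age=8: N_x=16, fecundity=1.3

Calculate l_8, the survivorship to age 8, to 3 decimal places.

l_8 = n_8/n_0 = 16/100 = 0.16 → 0.160

0.160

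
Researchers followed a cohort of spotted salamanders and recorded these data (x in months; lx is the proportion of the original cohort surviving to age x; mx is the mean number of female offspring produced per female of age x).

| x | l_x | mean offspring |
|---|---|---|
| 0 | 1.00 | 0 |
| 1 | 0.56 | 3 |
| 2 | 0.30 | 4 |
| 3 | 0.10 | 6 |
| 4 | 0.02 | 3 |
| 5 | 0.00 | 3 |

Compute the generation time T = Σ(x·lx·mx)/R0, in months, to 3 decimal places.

1.729

lx·mx: 0, 1.68, 1.2, 0.6, 0.06, 0 → R0 = 3.54
x·lx·mx: 0, 1.68, 2.4, 1.8, 0.24, 0 → Σ = 6.12
T = 6.12 / 3.54 = 1.728814… → 1.729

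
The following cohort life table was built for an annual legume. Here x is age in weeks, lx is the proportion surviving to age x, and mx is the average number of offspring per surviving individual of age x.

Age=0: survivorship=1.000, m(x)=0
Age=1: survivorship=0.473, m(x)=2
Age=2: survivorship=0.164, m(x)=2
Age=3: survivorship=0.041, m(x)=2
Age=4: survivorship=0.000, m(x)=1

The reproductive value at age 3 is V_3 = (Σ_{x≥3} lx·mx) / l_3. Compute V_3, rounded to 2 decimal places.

lx·mx for x ≥ 3: 0.082, 0 → sum = 0.082
V_3 = 0.082 / l_3 = 0.082 / 0.041 = 2 → 2.00

2.00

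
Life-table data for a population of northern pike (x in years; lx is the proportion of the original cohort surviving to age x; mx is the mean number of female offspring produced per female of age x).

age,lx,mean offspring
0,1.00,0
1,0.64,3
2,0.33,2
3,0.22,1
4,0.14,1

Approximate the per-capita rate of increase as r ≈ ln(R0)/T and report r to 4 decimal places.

0.7109

R0 = Σ lx·mx = 0 + 1.92 + 0.66 + 0.22 + 0.14 = 2.94
Σ x·lx·mx = 4.46; T = 4.46/2.94 = 1.51701…
r ≈ ln(R0)/T = ln(2.94)/1.51701… = 0.71088… → 0.7109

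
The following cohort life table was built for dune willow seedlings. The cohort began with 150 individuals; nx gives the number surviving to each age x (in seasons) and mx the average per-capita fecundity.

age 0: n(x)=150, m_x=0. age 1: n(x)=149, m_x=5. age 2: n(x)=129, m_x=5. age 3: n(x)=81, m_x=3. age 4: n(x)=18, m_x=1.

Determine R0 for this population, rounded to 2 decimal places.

11.01

lx = nx/n0 = nx/150: 1, 0.99333…, 0.86, 0.54, 0.12
lx·mx by age: 0, 4.966667…, 4.3, 1.62, 0.12
R0 = Σ lx·mx = 11.006667… → 11.01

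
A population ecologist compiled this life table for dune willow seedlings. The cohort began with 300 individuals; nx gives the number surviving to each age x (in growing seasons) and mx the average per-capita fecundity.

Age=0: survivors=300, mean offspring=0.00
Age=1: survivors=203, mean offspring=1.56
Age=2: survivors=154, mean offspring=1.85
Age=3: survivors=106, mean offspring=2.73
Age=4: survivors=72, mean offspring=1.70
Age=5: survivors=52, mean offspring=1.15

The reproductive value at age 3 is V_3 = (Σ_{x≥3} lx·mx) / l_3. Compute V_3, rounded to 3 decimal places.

lx = nx/n0 = nx/300: 1, 0.67667…, 0.51333…, 0.35333…, 0.24, 0.17333…
lx·mx for x ≥ 3: 0.9646…, 0.408, 0.199333… → sum = 1.571933…
V_3 = 1.571933… / l_3 = 1.571933… / 0.353333… = 4.448868… → 4.449

4.449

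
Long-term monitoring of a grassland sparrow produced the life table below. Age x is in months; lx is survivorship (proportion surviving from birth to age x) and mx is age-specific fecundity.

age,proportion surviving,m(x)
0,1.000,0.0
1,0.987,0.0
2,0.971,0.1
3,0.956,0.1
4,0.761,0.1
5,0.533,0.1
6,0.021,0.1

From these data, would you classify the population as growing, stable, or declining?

declining

R0 = Σ lx·mx = 0 + 0 + 0.0971 + 0.0956 + 0.0761 + 0.0533 + 0.0021 = 0.3242
R0 < 1, so the population is declining.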